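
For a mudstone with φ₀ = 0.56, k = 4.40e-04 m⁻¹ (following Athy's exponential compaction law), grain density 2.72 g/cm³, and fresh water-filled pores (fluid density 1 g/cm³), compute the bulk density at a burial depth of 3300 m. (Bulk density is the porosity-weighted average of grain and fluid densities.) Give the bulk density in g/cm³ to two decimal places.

Working in km (1 km = 1000 m; k in km⁻¹ = k in m⁻¹ × 1000):
Porosity at depth: φ = 0.56·exp(−0.44×3.3) = 0.56×0.2341 = 0.1311
Bulk density: ρ_b = (1−φ)ρ_g + φ·ρ_f = 0.8689×2.72 + 0.1311×1
       = 2.363 + 0.131 = 2.495 g/cm³

2.49 g/cm³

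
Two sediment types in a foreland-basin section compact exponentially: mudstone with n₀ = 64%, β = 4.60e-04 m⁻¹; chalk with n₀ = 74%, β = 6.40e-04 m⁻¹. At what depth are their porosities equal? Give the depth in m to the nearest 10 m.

Working in km (1 km = 1000 m; β in km⁻¹ = β in m⁻¹ × 1000):
Set n₀ₐ e^(−βₐZ) = n₀ᵦ e^(−βᵦZ) ⇒ ln(n₀ₐ/n₀ᵦ) = (βₐ − βᵦ)·Z
Z = ln(0.64/0.74) / (0.46 − 0.64) = -0.1452 / -0.18 = 0.807 km

810 m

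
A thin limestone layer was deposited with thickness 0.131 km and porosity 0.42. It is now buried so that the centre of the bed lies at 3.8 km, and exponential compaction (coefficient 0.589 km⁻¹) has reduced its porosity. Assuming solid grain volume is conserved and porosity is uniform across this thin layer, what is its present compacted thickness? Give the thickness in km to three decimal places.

0.080 km

Porosity at 3.8 km: n = 0.42·exp(−0.589×3.8) = 0.0448
Solid-volume conservation: h(1−n) = h₀(1−n₀) ⇒ h = h₀·(1−n₀)/(1−n)
h = 0.131 × (1 − 0.42)/(1 − 0.0448) = 0.131 × 0.6072 = 0.0795 km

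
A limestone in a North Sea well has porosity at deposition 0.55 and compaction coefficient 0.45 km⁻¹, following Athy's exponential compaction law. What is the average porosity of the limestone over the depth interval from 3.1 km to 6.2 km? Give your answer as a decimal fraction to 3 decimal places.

0.073

⟨phi⟩ = (1/(Z₂−Z₁)) ∫ phi₀ e^(−kZ) dZ = phi₀·(e^(−k·Z₁) − e^(−k·Z₂)) / (k·(Z₂−Z₁))
e^(−0.45×3.1) = 0.2478; e^(−0.45×6.2) = 0.0614
⟨phi⟩ = 0.55 × (0.2478 − 0.0614) / (0.45 × 3.1) = 0.55 × 0.1336 = 0.0735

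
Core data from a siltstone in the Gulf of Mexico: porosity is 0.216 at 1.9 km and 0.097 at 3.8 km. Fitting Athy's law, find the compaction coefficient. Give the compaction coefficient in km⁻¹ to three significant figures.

Athy: n(Z) = n₀ e^(−βZ) ⇒ n₁/n₂ = e^{β(Z₂−Z₁)} ⇒ β = ln(n₁/n₂)/(Z₂−Z₁)
β = ln(0.216/0.097) / (3.8 − 1.9) = ln(2.227) / 1.9 = 0.8006 / 1.9 = 0.4214 km⁻¹

0.421 km⁻¹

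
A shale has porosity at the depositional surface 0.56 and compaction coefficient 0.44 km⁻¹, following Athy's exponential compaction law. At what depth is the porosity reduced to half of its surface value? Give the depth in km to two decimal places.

1.58 km

phi/phi₀ = 1/2 ⇒ exp(−c·z) = 1/2 ⇒ z = ln(2) / c
z = 0.6931 / 0.44 = 1.575 km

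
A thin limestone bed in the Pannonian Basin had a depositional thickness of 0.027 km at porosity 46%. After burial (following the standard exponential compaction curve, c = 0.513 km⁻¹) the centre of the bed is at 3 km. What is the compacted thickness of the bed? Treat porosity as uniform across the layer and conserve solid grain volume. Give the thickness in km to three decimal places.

Porosity at 3 km: n = 0.46·exp(−0.513×3) = 0.0987
Solid-volume conservation: h(1−n) = h₀(1−n₀) ⇒ h = h₀·(1−n₀)/(1−n)
h = 0.027 × (1 − 0.46)/(1 − 0.0987) = 0.027 × 0.5991 = 0.0162 km

0.016 km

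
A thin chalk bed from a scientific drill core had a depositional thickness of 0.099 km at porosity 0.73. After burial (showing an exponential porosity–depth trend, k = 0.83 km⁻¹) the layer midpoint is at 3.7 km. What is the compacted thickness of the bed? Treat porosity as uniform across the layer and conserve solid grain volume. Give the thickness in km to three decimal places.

Porosity at 3.7 km: φ = 0.73·exp(−0.83×3.7) = 0.0339
Solid-volume conservation: h(1−φ) = h₀(1−φ₀) ⇒ h = h₀·(1−φ₀)/(1−φ)
h = 0.099 × (1 − 0.73)/(1 − 0.0339) = 0.099 × 0.2795 = 0.0277 km

0.028 km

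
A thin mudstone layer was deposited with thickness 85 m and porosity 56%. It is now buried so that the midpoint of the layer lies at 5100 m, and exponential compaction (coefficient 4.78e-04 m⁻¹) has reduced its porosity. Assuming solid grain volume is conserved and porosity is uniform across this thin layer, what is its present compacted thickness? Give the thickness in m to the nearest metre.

Working in km (1 km = 1000 m; k in km⁻¹ = k in m⁻¹ × 1000):
Porosity at 5.1 km: n = 0.56·exp(−0.478×5.1) = 0.0489
Solid-volume conservation: h(1−n) = h₀(1−n₀) ⇒ h = h₀·(1−n₀)/(1−n)
h = 0.085 × (1 − 0.56)/(1 − 0.0489) = 0.085 × 0.4626 = 0.0393 km

39 m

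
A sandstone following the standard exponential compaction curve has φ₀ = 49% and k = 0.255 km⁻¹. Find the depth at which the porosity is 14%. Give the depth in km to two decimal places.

Invert Athy's law: z = ln(φ₀/φ) / k
z = ln(0.49/0.14) / 0.255 = ln(3.5) / 0.255 = 1.2528 / 0.255 = 4.913 km

4.91 km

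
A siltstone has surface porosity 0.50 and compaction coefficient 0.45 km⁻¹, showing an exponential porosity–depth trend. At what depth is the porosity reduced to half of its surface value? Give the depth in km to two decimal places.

1.54 km

φ/φ₀ = 1/2 ⇒ exp(−β·Z) = 1/2 ⇒ Z = ln(2) / β
Z = 0.6931 / 0.45 = 1.540 km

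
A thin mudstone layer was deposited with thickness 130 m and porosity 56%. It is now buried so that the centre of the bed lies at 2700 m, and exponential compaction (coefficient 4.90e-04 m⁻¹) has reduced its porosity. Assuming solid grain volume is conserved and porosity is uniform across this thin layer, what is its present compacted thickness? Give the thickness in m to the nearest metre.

67 m

Working in km (1 km = 1000 m; k in km⁻¹ = k in m⁻¹ × 1000):
Porosity at 2.7 km: φ = 0.56·exp(−0.49×2.7) = 0.1491
Solid-volume conservation: h(1−φ) = h₀(1−φ₀) ⇒ h = h₀·(1−φ₀)/(1−φ)
h = 0.13 × (1 − 0.56)/(1 − 0.1491) = 0.13 × 0.5171 = 0.0672 km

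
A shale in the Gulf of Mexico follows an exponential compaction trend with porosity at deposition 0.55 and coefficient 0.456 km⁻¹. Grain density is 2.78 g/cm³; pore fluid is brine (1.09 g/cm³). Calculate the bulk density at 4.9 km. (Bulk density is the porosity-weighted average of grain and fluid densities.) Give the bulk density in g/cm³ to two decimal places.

2.68 g/cm³

Porosity at depth: φ = 0.55·exp(−0.456×4.9) = 0.55×0.1071 = 0.0589
Bulk density: ρ_b = (1−φ)ρ_g + φ·ρ_f = 0.9411×2.78 + 0.0589×1.09
       = 2.616 + 0.064 = 2.680 g/cm³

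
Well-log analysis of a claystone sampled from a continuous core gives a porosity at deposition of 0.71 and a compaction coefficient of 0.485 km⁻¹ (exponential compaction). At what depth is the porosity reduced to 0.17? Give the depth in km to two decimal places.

Invert Athy's law: d = ln(φ₀/φ) / k
d = ln(0.71/0.17) / 0.485 = ln(4.176) / 0.485 = 1.4295 / 0.485 = 2.947 km

2.95 km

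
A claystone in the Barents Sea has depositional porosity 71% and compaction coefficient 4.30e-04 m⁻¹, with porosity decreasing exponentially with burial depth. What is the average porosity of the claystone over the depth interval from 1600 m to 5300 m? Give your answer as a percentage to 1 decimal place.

Working in km (1 km = 1000 m; k in km⁻¹ = k in m⁻¹ × 1000):
⟨phi⟩ = (1/(z₂−z₁)) ∫ phi₀ e^(−kz) dz = phi₀·(e^(−k·z₁) − e^(−k·z₂)) / (k·(z₂−z₁))
e^(−0.43×1.6) = 0.5026; e^(−0.43×5.3) = 0.1024
⟨phi⟩ = 0.71 × (0.5026 − 0.1024) / (0.43 × 3.7) = 0.71 × 0.2515 = 0.1786

17.9%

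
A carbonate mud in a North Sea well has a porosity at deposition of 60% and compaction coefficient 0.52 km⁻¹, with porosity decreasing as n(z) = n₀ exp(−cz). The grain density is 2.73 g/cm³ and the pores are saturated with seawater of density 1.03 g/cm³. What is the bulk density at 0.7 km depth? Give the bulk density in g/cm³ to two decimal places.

2.02 g/cm³

Porosity at depth: n = 0.6·exp(−0.52×0.7) = 0.6×0.6949 = 0.4169
Bulk density: ρ_b = (1−n)ρ_g + n·ρ_f = 0.5831×2.73 + 0.4169×1.03
       = 1.592 + 0.429 = 2.021 g/cm³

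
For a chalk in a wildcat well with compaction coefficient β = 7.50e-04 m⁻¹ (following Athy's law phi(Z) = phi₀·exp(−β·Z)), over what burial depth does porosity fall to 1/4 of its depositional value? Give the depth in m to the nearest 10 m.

1850 m

Working in km (1 km = 1000 m; β in km⁻¹ = β in m⁻¹ × 1000):
phi/phi₀ = 1/4 ⇒ exp(−β·Z) = 1/4 ⇒ Z = ln(4) / β
Z = 1.3863 / 0.75 = 1.848 km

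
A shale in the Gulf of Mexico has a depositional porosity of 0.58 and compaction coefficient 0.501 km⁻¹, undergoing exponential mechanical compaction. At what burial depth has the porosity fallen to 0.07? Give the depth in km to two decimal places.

Invert Athy's law: d = ln(n₀/n) / c
d = ln(0.58/0.07) / 0.501 = ln(8.286) / 0.501 = 2.1145 / 0.501 = 4.221 km

4.22 km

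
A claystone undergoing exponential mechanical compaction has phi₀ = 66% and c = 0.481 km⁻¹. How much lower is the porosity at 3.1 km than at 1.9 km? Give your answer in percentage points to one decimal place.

11.6 percentage points

phi(1.9) = 0.66·e^(−0.481×1.9) = 0.2646
phi(3.1) = 0.66·e^(−0.481×3.1) = 0.1486
Δphi = 0.2646 − 0.1486 = 0.1160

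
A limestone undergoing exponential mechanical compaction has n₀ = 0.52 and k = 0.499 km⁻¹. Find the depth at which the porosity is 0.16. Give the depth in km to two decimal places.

Invert Athy's law: d = ln(n₀/n) / k
d = ln(0.52/0.16) / 0.499 = ln(3.25) / 0.499 = 1.1787 / 0.499 = 2.362 km

2.36 km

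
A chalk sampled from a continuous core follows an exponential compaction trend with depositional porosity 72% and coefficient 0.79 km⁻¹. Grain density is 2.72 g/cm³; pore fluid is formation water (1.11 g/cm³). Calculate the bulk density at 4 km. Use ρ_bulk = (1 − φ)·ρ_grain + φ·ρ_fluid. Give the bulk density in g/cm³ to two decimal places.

Porosity at depth: φ = 0.72·exp(−0.79×4) = 0.72×0.0424 = 0.0305
Bulk density: ρ_b = (1−φ)ρ_g + φ·ρ_f = 0.9695×2.72 + 0.0305×1.11
       = 2.637 + 0.034 = 2.671 g/cm³

2.67 g/cm³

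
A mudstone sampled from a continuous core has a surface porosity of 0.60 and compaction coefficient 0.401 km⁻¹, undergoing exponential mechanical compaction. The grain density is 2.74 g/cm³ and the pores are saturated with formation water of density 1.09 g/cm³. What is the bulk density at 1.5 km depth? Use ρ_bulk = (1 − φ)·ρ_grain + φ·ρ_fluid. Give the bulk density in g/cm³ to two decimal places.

Porosity at depth: phi = 0.6·exp(−0.401×1.5) = 0.6×0.5480 = 0.3288
Bulk density: ρ_b = (1−phi)ρ_g + phi·ρ_f = 0.6712×2.74 + 0.3288×1.09
       = 1.839 + 0.358 = 2.197 g/cm³

2.20 g/cm³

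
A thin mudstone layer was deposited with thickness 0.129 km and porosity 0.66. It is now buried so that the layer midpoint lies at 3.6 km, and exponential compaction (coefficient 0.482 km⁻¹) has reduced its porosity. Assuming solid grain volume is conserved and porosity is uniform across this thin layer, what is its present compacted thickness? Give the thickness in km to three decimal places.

0.050 km

Porosity at 3.6 km: n = 0.66·exp(−0.482×3.6) = 0.1164
Solid-volume conservation: h(1−n) = h₀(1−n₀) ⇒ h = h₀·(1−n₀)/(1−n)
h = 0.129 × (1 − 0.66)/(1 − 0.1164) = 0.129 × 0.3848 = 0.0496 km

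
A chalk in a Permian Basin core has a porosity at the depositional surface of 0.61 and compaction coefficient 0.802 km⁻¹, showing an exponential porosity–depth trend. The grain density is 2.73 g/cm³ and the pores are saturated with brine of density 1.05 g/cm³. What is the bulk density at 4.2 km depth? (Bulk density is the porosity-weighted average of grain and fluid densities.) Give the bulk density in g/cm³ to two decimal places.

2.69 g/cm³

Porosity at depth: φ = 0.61·exp(−0.802×4.2) = 0.61×0.0344 = 0.0210
Bulk density: ρ_b = (1−φ)ρ_g + φ·ρ_f = 0.9790×2.73 + 0.0210×1.05
       = 2.673 + 0.022 = 2.695 g/cm³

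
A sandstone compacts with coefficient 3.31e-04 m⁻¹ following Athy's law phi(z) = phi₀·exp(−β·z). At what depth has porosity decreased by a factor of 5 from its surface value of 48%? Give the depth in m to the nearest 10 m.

Working in km (1 km = 1000 m; β in km⁻¹ = β in m⁻¹ × 1000):
phi/phi₀ = 1/5 ⇒ exp(−β·z) = 1/5 ⇒ z = ln(5) / β
z = 1.6094 / 0.331 = 4.862 km

4860 m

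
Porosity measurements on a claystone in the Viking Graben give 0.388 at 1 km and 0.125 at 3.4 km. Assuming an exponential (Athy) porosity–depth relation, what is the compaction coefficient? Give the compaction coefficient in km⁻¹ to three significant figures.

Athy: φ(z) = φ₀ e^(−cz) ⇒ φ₁/φ₂ = e^{c(z₂−z₁)} ⇒ c = ln(φ₁/φ₂)/(z₂−z₁)
c = ln(0.388/0.125) / (3.4 − 1) = ln(3.104) / 2.4 = 1.1327 / 2.4 = 0.472 km⁻¹

0.472 km⁻¹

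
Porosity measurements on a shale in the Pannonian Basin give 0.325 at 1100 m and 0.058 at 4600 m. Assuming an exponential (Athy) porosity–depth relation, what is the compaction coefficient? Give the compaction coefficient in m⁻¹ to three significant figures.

0.000492 m⁻¹

Working in km (1 km = 1000 m; β in km⁻¹ = β in m⁻¹ × 1000):
Athy: φ(z) = φ₀ e^(−βz) ⇒ φ₁/φ₂ = e^{β(z₂−z₁)} ⇒ β = ln(φ₁/φ₂)/(z₂−z₁)
β = ln(0.325/0.058) / (4.6 − 1.1) = ln(5.603) / 3.5 = 1.7234 / 3.5 = 0.4924 km⁻¹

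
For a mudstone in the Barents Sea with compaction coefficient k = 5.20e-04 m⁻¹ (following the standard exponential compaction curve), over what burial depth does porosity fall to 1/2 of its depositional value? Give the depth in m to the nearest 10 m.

1330 m

Working in km (1 km = 1000 m; k in km⁻¹ = k in m⁻¹ × 1000):
φ/φ₀ = 1/2 ⇒ exp(−k·d) = 1/2 ⇒ d = ln(2) / k
d = 0.6931 / 0.52 = 1.333 km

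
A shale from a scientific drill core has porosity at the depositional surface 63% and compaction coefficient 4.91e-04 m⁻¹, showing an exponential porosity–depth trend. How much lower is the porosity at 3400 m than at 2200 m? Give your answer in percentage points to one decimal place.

9.5 percentage points

Working in km (1 km = 1000 m; β in km⁻¹ = β in m⁻¹ × 1000):
n(2.2) = 0.63·e^(−0.491×2.2) = 0.2139
n(3.4) = 0.63·e^(−0.491×3.4) = 0.1187
Δn = 0.2139 − 0.1187 = 0.0952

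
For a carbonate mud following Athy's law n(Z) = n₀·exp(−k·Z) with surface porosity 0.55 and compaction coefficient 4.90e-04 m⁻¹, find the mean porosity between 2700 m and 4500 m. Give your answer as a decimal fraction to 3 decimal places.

0.097

Working in km (1 km = 1000 m; k in km⁻¹ = k in m⁻¹ × 1000):
⟨n⟩ = (1/(Z₂−Z₁)) ∫ n₀ e^(−kZ) dZ = n₀·(e^(−k·Z₁) − e^(−k·Z₂)) / (k·(Z₂−Z₁))
e^(−0.49×2.7) = 0.2663; e^(−0.49×4.5) = 0.1103
⟨n⟩ = 0.55 × (0.2663 − 0.1103) / (0.49 × 1.8) = 0.55 × 0.1770 = 0.0973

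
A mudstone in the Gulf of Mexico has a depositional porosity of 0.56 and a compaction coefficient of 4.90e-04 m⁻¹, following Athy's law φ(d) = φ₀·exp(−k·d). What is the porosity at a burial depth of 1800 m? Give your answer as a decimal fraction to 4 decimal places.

0.2318

Working in km (1 km = 1000 m; k in km⁻¹ = k in m⁻¹ × 1000):
φ = φ₀·exp(−k·d) = 0.56 × exp(−0.49 × 1.8) = 0.56 × exp(−0.882)
  = 0.56 × 0.4140 = 0.2318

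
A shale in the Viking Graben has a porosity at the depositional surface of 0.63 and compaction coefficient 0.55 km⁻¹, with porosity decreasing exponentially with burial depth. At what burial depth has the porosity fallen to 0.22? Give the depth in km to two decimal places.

Invert Athy's law: z = ln(φ₀/φ) / c
z = ln(0.63/0.22) / 0.55 = ln(2.864) / 0.55 = 1.0521 / 0.55 = 1.913 km

1.91 km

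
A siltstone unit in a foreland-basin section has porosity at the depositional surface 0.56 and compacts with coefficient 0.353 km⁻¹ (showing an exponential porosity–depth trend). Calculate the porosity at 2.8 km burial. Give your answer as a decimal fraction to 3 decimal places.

n = n₀·exp(−c·Z) = 0.56 × exp(−0.353 × 2.8) = 0.56 × exp(−0.9884)
  = 0.56 × 0.3722 = 0.2084

0.208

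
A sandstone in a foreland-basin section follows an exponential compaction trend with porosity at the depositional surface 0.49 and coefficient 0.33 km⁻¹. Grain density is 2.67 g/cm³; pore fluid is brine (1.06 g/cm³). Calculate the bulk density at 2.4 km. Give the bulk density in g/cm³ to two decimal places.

Porosity at depth: φ = 0.49·exp(−0.33×2.4) = 0.49×0.4529 = 0.2219
Bulk density: ρ_b = (1−φ)ρ_g + φ·ρ_f = 0.7781×2.67 + 0.2219×1.06
       = 2.077 + 0.235 = 2.313 g/cm³

2.31 g/cm³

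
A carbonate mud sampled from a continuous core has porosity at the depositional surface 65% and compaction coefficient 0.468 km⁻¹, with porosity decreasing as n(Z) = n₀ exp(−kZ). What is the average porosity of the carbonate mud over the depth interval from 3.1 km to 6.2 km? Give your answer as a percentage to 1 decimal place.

⟨n⟩ = (1/(Z₂−Z₁)) ∫ n₀ e^(−kZ) dZ = n₀·(e^(−k·Z₁) − e^(−k·Z₂)) / (k·(Z₂−Z₁))
e^(−0.468×3.1) = 0.2344; e^(−0.468×6.2) = 0.0549
⟨n⟩ = 0.65 × (0.2344 − 0.0549) / (0.468 × 3.1) = 0.65 × 0.1237 = 0.0804

8.0%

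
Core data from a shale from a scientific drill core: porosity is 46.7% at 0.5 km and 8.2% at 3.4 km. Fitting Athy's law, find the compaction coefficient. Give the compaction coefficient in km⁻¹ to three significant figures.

Athy: phi(z) = phi₀ e^(−kz) ⇒ phi₁/phi₂ = e^{k(z₂−z₁)} ⇒ k = ln(phi₁/phi₂)/(z₂−z₁)
k = ln(0.467/0.082) / (3.4 − 0.5) = ln(5.695) / 2.9 = 1.7396 / 2.9 = 0.5999 km⁻¹

0.600 km⁻¹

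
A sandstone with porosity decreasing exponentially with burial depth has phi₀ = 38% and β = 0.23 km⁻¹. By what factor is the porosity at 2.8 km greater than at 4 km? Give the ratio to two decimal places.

phi(z₁)/phi(z₂) = e^(−β·z₁)/e^(−β·z₂) = e^{β(z₂−z₁)}
= exp(0.23 × 1.2) = exp(0.276) = 1.3178

1.32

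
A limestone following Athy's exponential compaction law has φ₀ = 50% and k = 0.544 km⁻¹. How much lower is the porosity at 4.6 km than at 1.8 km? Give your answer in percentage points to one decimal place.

φ(1.8) = 0.5·e^(−0.544×1.8) = 0.1878
φ(4.6) = 0.5·e^(−0.544×4.6) = 0.0409
Δφ = 0.1878 − 0.0409 = 0.1469

14.7 percentage points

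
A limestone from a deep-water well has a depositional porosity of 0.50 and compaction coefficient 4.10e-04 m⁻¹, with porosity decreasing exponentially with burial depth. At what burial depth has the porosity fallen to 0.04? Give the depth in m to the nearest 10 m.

6160 m

Working in km (1 km = 1000 m; k in km⁻¹ = k in m⁻¹ × 1000):
Invert Athy's law: z = ln(n₀/n) / k
z = ln(0.5/0.04) / 0.41 = ln(12.5) / 0.41 = 2.5257 / 0.41 = 6.160 km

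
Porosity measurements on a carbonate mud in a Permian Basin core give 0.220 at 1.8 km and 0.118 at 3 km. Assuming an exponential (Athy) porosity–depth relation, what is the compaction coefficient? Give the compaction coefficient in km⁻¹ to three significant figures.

0.519 km⁻¹

Athy: n(d) = n₀ e^(−kd) ⇒ n₁/n₂ = e^{k(d₂−d₁)} ⇒ k = ln(n₁/n₂)/(d₂−d₁)
k = ln(0.22/0.118) / (3 − 1.8) = ln(1.864) / 1.2 = 0.6229 / 1.2 = 0.5191 km⁻¹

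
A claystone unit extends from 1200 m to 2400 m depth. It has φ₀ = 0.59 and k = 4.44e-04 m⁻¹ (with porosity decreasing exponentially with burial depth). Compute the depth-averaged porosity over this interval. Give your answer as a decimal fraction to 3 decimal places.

Working in km (1 km = 1000 m; k in km⁻¹ = k in m⁻¹ × 1000):
⟨φ⟩ = (1/(z₂−z₁)) ∫ φ₀ e^(−kz) dz = φ₀·(e^(−k·z₁) − e^(−k·z₂)) / (k·(z₂−z₁))
e^(−0.444×1.2) = 0.5870; e^(−0.444×2.4) = 0.3445
⟨φ⟩ = 0.59 × (0.5870 − 0.3445) / (0.444 × 1.2) = 0.59 × 0.4550 = 0.2685

0.268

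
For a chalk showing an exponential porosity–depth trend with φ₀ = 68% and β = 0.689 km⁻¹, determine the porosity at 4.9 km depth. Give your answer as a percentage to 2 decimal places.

φ = φ₀·exp(−β·Z) = 0.68 × exp(−0.689 × 4.9) = 0.68 × exp(−3.376)
  = 0.68 × 0.0342 = 0.0232

2.32%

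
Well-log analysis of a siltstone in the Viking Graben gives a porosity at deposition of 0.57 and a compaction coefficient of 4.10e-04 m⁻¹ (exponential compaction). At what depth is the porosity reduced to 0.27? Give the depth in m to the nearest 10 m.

Working in km (1 km = 1000 m; β in km⁻¹ = β in m⁻¹ × 1000):
Invert Athy's law: Z = ln(φ₀/φ) / β
Z = ln(0.57/0.27) / 0.41 = ln(2.111) / 0.41 = 0.7472 / 0.41 = 1.822 km

1820 m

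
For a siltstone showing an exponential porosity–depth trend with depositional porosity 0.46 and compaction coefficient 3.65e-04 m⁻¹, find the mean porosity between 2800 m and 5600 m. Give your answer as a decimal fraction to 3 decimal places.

Working in km (1 km = 1000 m; β in km⁻¹ = β in m⁻¹ × 1000):
⟨φ⟩ = (1/(d₂−d₁)) ∫ φ₀ e^(−βd) dd = φ₀·(e^(−β·d₁) − e^(−β·d₂)) / (β·(d₂−d₁))
e^(−0.365×2.8) = 0.3599; e^(−0.365×5.6) = 0.1295
⟨φ⟩ = 0.46 × (0.3599 − 0.1295) / (0.365 × 2.8) = 0.46 × 0.2254 = 0.1037

0.104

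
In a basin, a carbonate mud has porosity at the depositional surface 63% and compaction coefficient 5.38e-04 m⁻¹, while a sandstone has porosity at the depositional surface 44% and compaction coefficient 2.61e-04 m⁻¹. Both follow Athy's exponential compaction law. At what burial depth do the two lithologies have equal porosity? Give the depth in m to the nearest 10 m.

Working in km (1 km = 1000 m; c in km⁻¹ = c in m⁻¹ × 1000):
Set φ₀ₐ e^(−cₐz) = φ₀ᵦ e^(−cᵦz) ⇒ ln(φ₀ₐ/φ₀ᵦ) = (cₐ − cᵦ)·z
z = ln(0.63/0.44) / (0.538 − 0.261) = 0.3589 / 0.277 = 1.296 km

1300 m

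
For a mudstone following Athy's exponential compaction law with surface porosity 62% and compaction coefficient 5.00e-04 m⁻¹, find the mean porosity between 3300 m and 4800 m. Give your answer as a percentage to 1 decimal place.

8.4%

Working in km (1 km = 1000 m; β in km⁻¹ = β in m⁻¹ × 1000):
⟨phi⟩ = (1/(Z₂−Z₁)) ∫ phi₀ e^(−βZ) dZ = phi₀·(e^(−β·Z₁) − e^(−β·Z₂)) / (β·(Z₂−Z₁))
e^(−0.5×3.3) = 0.1920; e^(−0.5×4.8) = 0.0907
⟨phi⟩ = 0.62 × (0.1920 − 0.0907) / (0.5 × 1.5) = 0.62 × 0.1351 = 0.0838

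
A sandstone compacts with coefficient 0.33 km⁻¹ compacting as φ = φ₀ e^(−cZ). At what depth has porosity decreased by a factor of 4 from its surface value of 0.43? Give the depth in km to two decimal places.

4.20 km

φ/φ₀ = 1/4 ⇒ exp(−c·Z) = 1/4 ⇒ Z = ln(4) / c
Z = 1.3863 / 0.33 = 4.201 km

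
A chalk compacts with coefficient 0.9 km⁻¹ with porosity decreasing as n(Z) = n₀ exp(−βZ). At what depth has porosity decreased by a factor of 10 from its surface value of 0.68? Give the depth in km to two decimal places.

2.56 km

n/n₀ = 1/10 ⇒ exp(−β·Z) = 1/10 ⇒ Z = ln(10) / β
Z = 2.3026 / 0.9 = 2.558 km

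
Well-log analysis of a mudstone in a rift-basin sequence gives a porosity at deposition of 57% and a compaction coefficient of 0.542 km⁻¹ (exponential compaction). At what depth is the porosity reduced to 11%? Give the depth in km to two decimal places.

Invert Athy's law: d = ln(phi₀/phi) / β
d = ln(0.57/0.11) / 0.542 = ln(5.182) / 0.542 = 1.6452 / 0.542 = 3.035 km

3.04 km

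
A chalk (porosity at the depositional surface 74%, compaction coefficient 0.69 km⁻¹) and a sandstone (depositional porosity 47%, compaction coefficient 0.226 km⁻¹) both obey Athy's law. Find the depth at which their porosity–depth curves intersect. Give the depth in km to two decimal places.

Set phi₀ₐ e^(−βₐz) = phi₀ᵦ e^(−βᵦz) ⇒ ln(phi₀ₐ/phi₀ᵦ) = (βₐ − βᵦ)·z
z = ln(0.74/0.47) / (0.69 − 0.226) = 0.4539 / 0.464 = 0.978 km

0.98 km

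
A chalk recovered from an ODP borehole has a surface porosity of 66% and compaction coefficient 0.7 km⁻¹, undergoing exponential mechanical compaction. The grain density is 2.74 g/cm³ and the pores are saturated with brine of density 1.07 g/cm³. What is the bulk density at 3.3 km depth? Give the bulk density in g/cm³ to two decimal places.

2.63 g/cm³

Porosity at depth: n = 0.66·exp(−0.7×3.3) = 0.66×0.0993 = 0.0655
Bulk density: ρ_b = (1−n)ρ_g + n·ρ_f = 0.9345×2.74 + 0.0655×1.07
       = 2.560 + 0.070 = 2.631 g/cm³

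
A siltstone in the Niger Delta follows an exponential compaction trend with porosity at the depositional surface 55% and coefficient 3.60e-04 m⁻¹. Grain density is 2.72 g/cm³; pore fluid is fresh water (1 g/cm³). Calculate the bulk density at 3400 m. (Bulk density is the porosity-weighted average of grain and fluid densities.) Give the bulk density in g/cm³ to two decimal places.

Working in km (1 km = 1000 m; k in km⁻¹ = k in m⁻¹ × 1000):
Porosity at depth: phi = 0.55·exp(−0.36×3.4) = 0.55×0.2941 = 0.1617
Bulk density: ρ_b = (1−phi)ρ_g + phi·ρ_f = 0.8383×2.72 + 0.1617×1
       = 2.280 + 0.162 = 2.442 g/cm³

2.44 g/cm³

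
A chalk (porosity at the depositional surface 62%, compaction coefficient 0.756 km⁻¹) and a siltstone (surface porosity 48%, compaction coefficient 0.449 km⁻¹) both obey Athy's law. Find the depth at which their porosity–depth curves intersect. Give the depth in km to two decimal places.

Set φ₀ₐ e^(−βₐd) = φ₀ᵦ e^(−βᵦd) ⇒ ln(φ₀ₐ/φ₀ᵦ) = (βₐ − βᵦ)·d
d = ln(0.62/0.48) / (0.756 − 0.449) = 0.2559 / 0.307 = 0.834 km

0.83 km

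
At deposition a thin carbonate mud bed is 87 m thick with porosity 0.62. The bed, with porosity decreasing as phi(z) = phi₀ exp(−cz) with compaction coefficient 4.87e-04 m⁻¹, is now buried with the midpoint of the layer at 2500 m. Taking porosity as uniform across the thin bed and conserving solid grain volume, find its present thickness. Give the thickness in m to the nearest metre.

Working in km (1 km = 1000 m; c in km⁻¹ = c in m⁻¹ × 1000):
Porosity at 2.5 km: phi = 0.62·exp(−0.487×2.5) = 0.1835
Solid-volume conservation: h(1−phi) = h₀(1−phi₀) ⇒ h = h₀·(1−phi₀)/(1−phi)
h = 0.087 × (1 − 0.62)/(1 − 0.1835) = 0.087 × 0.4654 = 0.0405 km

40 m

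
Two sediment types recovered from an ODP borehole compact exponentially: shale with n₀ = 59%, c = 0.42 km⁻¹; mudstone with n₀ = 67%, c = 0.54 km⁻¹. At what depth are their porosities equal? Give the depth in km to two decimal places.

1.06 km

Set n₀ₐ e^(−cₐz) = n₀ᵦ e^(−cᵦz) ⇒ ln(n₀ₐ/n₀ᵦ) = (cₐ − cᵦ)·z
z = ln(0.59/0.67) / (0.42 − 0.54) = -0.1272 / -0.12 = 1.060 km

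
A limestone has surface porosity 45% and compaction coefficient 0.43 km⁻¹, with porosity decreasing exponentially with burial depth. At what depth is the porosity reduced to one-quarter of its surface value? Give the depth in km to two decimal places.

3.22 km

phi/phi₀ = 1/4 ⇒ exp(−β·z) = 1/4 ⇒ z = ln(4) / β
z = 1.3863 / 0.43 = 3.224 km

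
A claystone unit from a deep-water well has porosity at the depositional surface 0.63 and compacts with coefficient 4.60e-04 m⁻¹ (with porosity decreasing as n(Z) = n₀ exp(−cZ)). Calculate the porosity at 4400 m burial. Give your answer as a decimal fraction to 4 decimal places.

0.0832

Working in km (1 km = 1000 m; c in km⁻¹ = c in m⁻¹ × 1000):
n = n₀·exp(−c·Z) = 0.63 × exp(−0.46 × 4.4) = 0.63 × exp(−2.024)
  = 0.63 × 0.1321 = 0.0832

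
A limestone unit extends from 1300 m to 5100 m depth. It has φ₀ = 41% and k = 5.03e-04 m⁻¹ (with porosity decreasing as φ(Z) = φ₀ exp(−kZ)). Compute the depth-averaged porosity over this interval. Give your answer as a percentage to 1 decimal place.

9.5%

Working in km (1 km = 1000 m; k in km⁻¹ = k in m⁻¹ × 1000):
⟨φ⟩ = (1/(Z₂−Z₁)) ∫ φ₀ e^(−kZ) dZ = φ₀·(e^(−k·Z₁) − e^(−k·Z₂)) / (k·(Z₂−Z₁))
e^(−0.503×1.3) = 0.5200; e^(−0.503×5.1) = 0.0769
⟨φ⟩ = 0.41 × (0.5200 − 0.0769) / (0.503 × 3.8) = 0.41 × 0.2318 = 0.0950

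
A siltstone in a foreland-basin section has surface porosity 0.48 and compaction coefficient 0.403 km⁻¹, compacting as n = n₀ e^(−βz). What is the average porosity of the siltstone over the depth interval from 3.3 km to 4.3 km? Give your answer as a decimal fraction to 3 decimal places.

0.104

⟨n⟩ = (1/(z₂−z₁)) ∫ n₀ e^(−βz) dz = n₀·(e^(−β·z₁) − e^(−β·z₂)) / (β·(z₂−z₁))
e^(−0.403×3.3) = 0.2645; e^(−0.403×4.3) = 0.1768
⟨n⟩ = 0.48 × (0.2645 − 0.1768) / (0.403 × 1) = 0.48 × 0.2177 = 0.1045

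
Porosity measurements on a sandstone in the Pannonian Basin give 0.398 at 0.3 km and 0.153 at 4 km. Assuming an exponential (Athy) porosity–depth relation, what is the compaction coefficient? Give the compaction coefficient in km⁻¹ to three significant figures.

Athy: phi(d) = phi₀ e^(−cd) ⇒ phi₁/phi₂ = e^{c(d₂−d₁)} ⇒ c = ln(phi₁/phi₂)/(d₂−d₁)
c = ln(0.398/0.153) / (4 − 0.3) = ln(2.601) / 3.7 = 0.9560 / 3.7 = 0.2584 km⁻¹

0.258 km⁻¹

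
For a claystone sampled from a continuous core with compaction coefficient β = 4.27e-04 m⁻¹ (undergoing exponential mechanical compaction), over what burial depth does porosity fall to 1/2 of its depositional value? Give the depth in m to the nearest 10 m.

1620 m

Working in km (1 km = 1000 m; β in km⁻¹ = β in m⁻¹ × 1000):
n/n₀ = 1/2 ⇒ exp(−β·z) = 1/2 ⇒ z = ln(2) / β
z = 0.6931 / 0.427 = 1.623 km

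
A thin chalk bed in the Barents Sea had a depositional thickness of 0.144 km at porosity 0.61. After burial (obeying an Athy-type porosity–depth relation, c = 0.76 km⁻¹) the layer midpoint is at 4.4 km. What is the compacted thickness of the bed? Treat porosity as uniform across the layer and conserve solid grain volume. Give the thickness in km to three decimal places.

0.057 km

Porosity at 4.4 km: n = 0.61·exp(−0.76×4.4) = 0.0215
Solid-volume conservation: h(1−n) = h₀(1−n₀) ⇒ h = h₀·(1−n₀)/(1−n)
h = 0.144 × (1 − 0.61)/(1 − 0.0215) = 0.144 × 0.3986 = 0.0574 km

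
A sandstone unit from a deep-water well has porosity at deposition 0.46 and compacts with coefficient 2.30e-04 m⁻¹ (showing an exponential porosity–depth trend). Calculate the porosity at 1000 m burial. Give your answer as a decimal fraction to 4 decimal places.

0.3655

Working in km (1 km = 1000 m; c in km⁻¹ = c in m⁻¹ × 1000):
φ = φ₀·exp(−c·Z) = 0.46 × exp(−0.23 × 1) = 0.46 × exp(−0.23)
  = 0.46 × 0.7945 = 0.3655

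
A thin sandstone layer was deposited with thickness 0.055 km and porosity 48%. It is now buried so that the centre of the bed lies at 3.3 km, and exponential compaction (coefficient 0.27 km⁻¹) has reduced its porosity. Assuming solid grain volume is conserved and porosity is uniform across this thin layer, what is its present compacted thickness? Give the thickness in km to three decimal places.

Porosity at 3.3 km: phi = 0.48·exp(−0.27×3.3) = 0.1969
Solid-volume conservation: h(1−phi) = h₀(1−phi₀) ⇒ h = h₀·(1−phi₀)/(1−phi)
h = 0.055 × (1 − 0.48)/(1 − 0.1969) = 0.055 × 0.6475 = 0.0356 km

0.036 km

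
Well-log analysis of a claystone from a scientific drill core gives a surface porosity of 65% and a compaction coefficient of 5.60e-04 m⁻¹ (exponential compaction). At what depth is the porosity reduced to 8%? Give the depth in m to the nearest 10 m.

3740 m

Working in km (1 km = 1000 m; β in km⁻¹ = β in m⁻¹ × 1000):
Invert Athy's law: d = ln(phi₀/phi) / β
d = ln(0.65/0.08) / 0.56 = ln(8.125) / 0.56 = 2.0949 / 0.56 = 3.741 km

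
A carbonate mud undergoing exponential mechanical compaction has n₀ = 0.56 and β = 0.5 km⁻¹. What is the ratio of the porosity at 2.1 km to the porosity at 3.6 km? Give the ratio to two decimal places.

n(d₁)/n(d₂) = e^(−β·d₁)/e^(−β·d₂) = e^{β(d₂−d₁)}
= exp(0.5 × 1.5) = exp(0.75) = 2.1170

2.12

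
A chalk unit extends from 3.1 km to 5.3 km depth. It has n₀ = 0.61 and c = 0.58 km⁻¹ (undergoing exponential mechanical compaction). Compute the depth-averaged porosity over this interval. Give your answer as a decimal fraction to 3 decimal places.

⟨n⟩ = (1/(z₂−z₁)) ∫ n₀ e^(−cz) dz = n₀·(e^(−c·z₁) − e^(−c·z₂)) / (c·(z₂−z₁))
e^(−0.58×3.1) = 0.1656; e^(−0.58×5.3) = 0.0462
⟨n⟩ = 0.61 × (0.1656 − 0.0462) / (0.58 × 2.2) = 0.61 × 0.0936 = 0.0571

0.057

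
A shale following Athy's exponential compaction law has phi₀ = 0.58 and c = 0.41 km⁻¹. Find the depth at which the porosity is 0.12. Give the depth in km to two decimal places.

3.84 km

Invert Athy's law: d = ln(phi₀/phi) / c
d = ln(0.58/0.12) / 0.41 = ln(4.833) / 0.41 = 1.5755 / 0.41 = 3.843 km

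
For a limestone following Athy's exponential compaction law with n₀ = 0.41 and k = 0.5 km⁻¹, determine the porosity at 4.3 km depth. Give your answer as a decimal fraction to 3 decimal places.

0.048

n = n₀·exp(−k·z) = 0.41 × exp(−0.5 × 4.3) = 0.41 × exp(−2.15)
  = 0.41 × 0.1165 = 0.0478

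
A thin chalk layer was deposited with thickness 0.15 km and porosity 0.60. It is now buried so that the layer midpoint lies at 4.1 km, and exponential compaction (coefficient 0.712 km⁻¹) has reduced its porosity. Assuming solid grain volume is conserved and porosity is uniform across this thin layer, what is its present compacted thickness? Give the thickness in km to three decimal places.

Porosity at 4.1 km: n = 0.6·exp(−0.712×4.1) = 0.0324
Solid-volume conservation: h(1−n) = h₀(1−n₀) ⇒ h = h₀·(1−n₀)/(1−n)
h = 0.15 × (1 − 0.6)/(1 − 0.0324) = 0.15 × 0.4134 = 0.0620 km

0.062 km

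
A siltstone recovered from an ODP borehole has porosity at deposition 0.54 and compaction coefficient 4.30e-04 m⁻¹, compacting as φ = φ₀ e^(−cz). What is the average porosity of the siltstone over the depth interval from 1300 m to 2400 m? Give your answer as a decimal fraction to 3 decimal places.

0.246

Working in km (1 km = 1000 m; c in km⁻¹ = c in m⁻¹ × 1000):
⟨φ⟩ = (1/(z₂−z₁)) ∫ φ₀ e^(−cz) dz = φ₀·(e^(−c·z₁) − e^(−c·z₂)) / (c·(z₂−z₁))
e^(−0.43×1.3) = 0.5718; e^(−0.43×2.4) = 0.3563
⟨φ⟩ = 0.54 × (0.5718 − 0.3563) / (0.43 × 1.1) = 0.54 × 0.4556 = 0.2460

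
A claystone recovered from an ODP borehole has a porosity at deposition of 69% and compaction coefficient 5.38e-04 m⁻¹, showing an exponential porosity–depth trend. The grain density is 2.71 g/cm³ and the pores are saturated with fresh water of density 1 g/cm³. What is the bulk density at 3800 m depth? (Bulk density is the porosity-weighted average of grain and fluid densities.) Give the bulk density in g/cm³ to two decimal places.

2.56 g/cm³

Working in km (1 km = 1000 m; k in km⁻¹ = k in m⁻¹ × 1000):
Porosity at depth: φ = 0.69·exp(−0.538×3.8) = 0.69×0.1295 = 0.0893
Bulk density: ρ_b = (1−φ)ρ_g + φ·ρ_f = 0.9107×2.71 + 0.0893×1
       = 2.468 + 0.089 = 2.557 g/cm³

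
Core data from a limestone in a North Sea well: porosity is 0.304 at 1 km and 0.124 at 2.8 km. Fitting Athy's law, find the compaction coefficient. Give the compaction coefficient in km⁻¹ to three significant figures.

Athy: phi(d) = phi₀ e^(−kd) ⇒ phi₁/phi₂ = e^{k(d₂−d₁)} ⇒ k = ln(phi₁/phi₂)/(d₂−d₁)
k = ln(0.304/0.124) / (2.8 − 1) = ln(2.452) / 1.8 = 0.8967 / 1.8 = 0.4982 km⁻¹

0.498 km⁻¹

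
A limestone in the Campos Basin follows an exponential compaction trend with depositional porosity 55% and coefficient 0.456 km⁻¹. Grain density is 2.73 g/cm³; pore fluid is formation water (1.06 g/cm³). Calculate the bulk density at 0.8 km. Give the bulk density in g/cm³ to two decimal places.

Porosity at depth: φ = 0.55·exp(−0.456×0.8) = 0.55×0.6943 = 0.3819
Bulk density: ρ_b = (1−φ)ρ_g + φ·ρ_f = 0.6181×2.73 + 0.3819×1.06
       = 1.687 + 0.405 = 2.092 g/cm³

2.09 g/cm³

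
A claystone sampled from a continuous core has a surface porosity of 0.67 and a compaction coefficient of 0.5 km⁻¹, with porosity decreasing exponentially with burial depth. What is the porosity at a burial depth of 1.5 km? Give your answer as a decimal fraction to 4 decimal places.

phi = phi₀·exp(−k·d) = 0.67 × exp(−0.5 × 1.5) = 0.67 × exp(−0.75)
  = 0.67 × 0.4724 = 0.3165

0.3165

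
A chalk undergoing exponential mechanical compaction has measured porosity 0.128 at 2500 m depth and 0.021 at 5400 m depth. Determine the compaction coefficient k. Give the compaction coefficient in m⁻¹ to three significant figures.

Working in km (1 km = 1000 m; k in km⁻¹ = k in m⁻¹ × 1000):
Athy: phi(Z) = phi₀ e^(−kZ) ⇒ phi₁/phi₂ = e^{k(Z₂−Z₁)} ⇒ k = ln(phi₁/phi₂)/(Z₂−Z₁)
k = ln(0.128/0.021) / (5.4 − 2.5) = ln(6.095) / 2.9 = 1.8075 / 2.9 = 0.6233 km⁻¹

0.000623 m⁻¹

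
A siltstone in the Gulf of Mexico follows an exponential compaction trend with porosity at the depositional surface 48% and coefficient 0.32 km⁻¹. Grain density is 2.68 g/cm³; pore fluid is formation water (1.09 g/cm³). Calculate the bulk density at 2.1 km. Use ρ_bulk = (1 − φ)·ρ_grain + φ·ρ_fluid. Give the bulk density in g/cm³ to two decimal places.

Porosity at depth: phi = 0.48·exp(−0.32×2.1) = 0.48×0.5107 = 0.2451
Bulk density: ρ_b = (1−phi)ρ_g + phi·ρ_f = 0.7549×2.68 + 0.2451×1.09
       = 2.023 + 0.267 = 2.290 g/cm³

2.29 g/cm³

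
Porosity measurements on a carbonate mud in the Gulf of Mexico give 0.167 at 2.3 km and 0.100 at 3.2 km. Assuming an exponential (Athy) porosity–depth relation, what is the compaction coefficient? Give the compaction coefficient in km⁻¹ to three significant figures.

Athy: phi(z) = phi₀ e^(−kz) ⇒ phi₁/phi₂ = e^{k(z₂−z₁)} ⇒ k = ln(phi₁/phi₂)/(z₂−z₁)
k = ln(0.167/0.1) / (3.2 − 2.3) = ln(1.67) / 0.9 = 0.5128 / 0.9 = 0.5698 km⁻¹

0.570 km⁻¹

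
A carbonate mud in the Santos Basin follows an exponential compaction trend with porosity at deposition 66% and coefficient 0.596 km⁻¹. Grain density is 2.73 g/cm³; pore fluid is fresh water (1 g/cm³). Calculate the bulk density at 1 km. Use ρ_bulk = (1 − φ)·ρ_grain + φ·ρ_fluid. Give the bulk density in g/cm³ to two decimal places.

2.10 g/cm³

Porosity at depth: phi = 0.66·exp(−0.596×1) = 0.66×0.5510 = 0.3637
Bulk density: ρ_b = (1−phi)ρ_g + phi·ρ_f = 0.6363×2.73 + 0.3637×1
       = 1.737 + 0.364 = 2.101 g/cm³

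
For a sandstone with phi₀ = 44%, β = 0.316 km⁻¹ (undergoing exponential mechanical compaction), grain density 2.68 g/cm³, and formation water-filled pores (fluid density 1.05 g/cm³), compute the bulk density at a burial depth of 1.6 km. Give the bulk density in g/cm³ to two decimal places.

Porosity at depth: phi = 0.44·exp(−0.316×1.6) = 0.44×0.6031 = 0.2654
Bulk density: ρ_b = (1−phi)ρ_g + phi·ρ_f = 0.7346×2.68 + 0.2654×1.05
       = 1.969 + 0.279 = 2.247 g/cm³

2.25 g/cm³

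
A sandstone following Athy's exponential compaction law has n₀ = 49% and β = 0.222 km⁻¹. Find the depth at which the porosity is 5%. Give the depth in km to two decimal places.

Invert Athy's law: z = ln(n₀/n) / β
z = ln(0.49/0.05) / 0.222 = ln(9.8) / 0.222 = 2.2824 / 0.222 = 10.281 km

10.28 km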